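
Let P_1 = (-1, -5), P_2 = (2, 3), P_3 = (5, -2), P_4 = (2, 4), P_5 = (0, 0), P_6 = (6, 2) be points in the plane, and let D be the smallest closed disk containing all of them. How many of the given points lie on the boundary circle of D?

3

The minimum enclosing circle is determined by three boundary points: P_1, P_4, P_6.
Their circumcentre is (2, -1) with r² = 25.
The farthest remaining point P_2 is at distance² 16 ≤ 25.
The points at distance exactly r from the centre are P_1, P_4, P_6 — 3 points.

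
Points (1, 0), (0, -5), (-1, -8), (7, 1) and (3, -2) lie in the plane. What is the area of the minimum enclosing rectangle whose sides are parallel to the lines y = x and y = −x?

51

In coordinates u = x + y, v = x − y the rectangle is axis-aligned; the map (x,y)→(u,v) scales areas by 2.
u-values: 1, -5, -9, 8, 1; range = 8 − (-9) = 17.
v-values: 1, 5, 7, 6, 5; range = 7 − 1 = 6.
Area = (17 × 6) / 2 = 51.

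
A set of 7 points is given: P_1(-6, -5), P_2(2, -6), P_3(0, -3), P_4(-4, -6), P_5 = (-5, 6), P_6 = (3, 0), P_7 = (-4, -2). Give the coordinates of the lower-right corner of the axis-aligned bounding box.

x-range [-6, 3], y-range [-6, 6].
The lower-right corner is (3, -6).

(3, -6)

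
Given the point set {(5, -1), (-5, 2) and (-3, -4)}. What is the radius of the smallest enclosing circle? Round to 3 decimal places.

Call the three points A, B, C in the order given.
Side lengths²: AB² = 109, AC² = 73, BC² = 40.
Since AB² = 109 < 73 + 40 = 113, the triangle is acute, so the smallest enclosing circle is the circumcircle.
Circumcentre = (-1/18, 17/54), r² = 39785/1458.
r = √(39785/1458) ≈ 5.224.

5.224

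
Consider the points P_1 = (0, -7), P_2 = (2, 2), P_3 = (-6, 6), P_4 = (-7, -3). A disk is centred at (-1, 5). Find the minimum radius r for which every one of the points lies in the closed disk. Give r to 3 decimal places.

12.042

The required radius is the distance from (-1, 5) to the farthest point.
Squared distances: 145, 18, 26, 100.
Maximum is 145, attained at P_1.
r = √145 ≈ 12.042.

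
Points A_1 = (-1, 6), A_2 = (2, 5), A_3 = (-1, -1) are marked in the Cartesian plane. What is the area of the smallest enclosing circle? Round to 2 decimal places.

39.27

Side lengths²: A_1A_2² = 10, A_1A_3² = 49, A_2A_3² = 45.
Since A_1A_3² = 49 < 45 + 10 = 55, the triangle is acute, so the smallest enclosing circle is the circumcircle.
Circumcentre = (-0.5, 2.5), r² = 12.5.
Area = π·r² = π·12.5 ≈ 39.27.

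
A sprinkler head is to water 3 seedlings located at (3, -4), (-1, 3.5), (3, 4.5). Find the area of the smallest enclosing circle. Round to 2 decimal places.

Call the three points A, B, C in the order given.
Side lengths²: AB² = 72.25, AC² = 72.25, BC² = 17.
Since AC² = 72.25 < 72.25 + 17 = 89.25, the triangle is acute, so the smallest enclosing circle is the circumcircle.
Circumcentre = (1.9375, 0.25), r² = 19.19140625.
Area = π·r² = π·19.19140625 ≈ 60.29.

60.29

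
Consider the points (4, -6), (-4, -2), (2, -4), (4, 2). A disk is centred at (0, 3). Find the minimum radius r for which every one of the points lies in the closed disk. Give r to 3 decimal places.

9.849

The required radius is the distance from (0, 3) to the farthest point.
Squared distances: 97, 41, 53, 17.
Maximum is 97, attained at (4, -6).
r = √97 ≈ 9.849.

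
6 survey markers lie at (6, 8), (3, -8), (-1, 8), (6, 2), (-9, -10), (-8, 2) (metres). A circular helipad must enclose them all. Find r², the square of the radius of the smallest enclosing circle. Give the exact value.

The minimum enclosing circle of a finite set is fixed by two of the points (as a diameter) or three (as a circumcircle).
The farthest pair is (6, 8)–(-9, -10) with squared distance 549. The circle on this segment as diameter has centre (-1.5, -1) and r² = 549/4 = 137.25.
Check (3, -8): distance² to centre = 69.25 ≤ 137.25, so it lies inside.
All remaining points lie in this disk, and no smaller disk contains both endpoints, so this is the minimum enclosing circle.

137.25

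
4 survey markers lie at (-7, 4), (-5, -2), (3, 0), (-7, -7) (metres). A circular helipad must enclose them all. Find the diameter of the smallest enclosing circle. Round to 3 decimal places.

The minimum enclosing circle of a finite set is fixed by two of the points (as a diameter) or three (as a circumcircle).
The minimum enclosing circle is determined by three boundary points: (-7, 4), (3, 0), (-7, -7).
Their circumcentre is (-3.4, -1.5) with r² = 43.21.
The farthest remaining point (-5, -2) is at distance² 2.81 ≤ 43.21.
Diameter = 2r = 2√(43.21) ≈ 13.147.

13.147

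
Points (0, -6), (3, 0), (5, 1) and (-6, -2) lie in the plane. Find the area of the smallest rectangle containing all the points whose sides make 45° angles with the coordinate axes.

In coordinates u = x + y, v = x − y the rectangle is axis-aligned; the map (x,y)→(u,v) scales areas by 2.
u-values: -6, 3, 6, -8; range = 6 − (-8) = 14.
v-values: 6, 3, 4, -4; range = 6 − (-4) = 10.
Area = (14 × 10) / 2 = 70.

70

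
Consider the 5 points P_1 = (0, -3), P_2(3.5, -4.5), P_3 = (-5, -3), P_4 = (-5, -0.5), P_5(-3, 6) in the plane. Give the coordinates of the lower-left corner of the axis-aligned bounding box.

(-5, -4.5)

x-range [-5, 3.5], y-range [-4.5, 6].
The lower-left corner is (-5, -4.5).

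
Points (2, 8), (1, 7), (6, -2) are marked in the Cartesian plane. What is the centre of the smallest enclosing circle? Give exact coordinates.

Call the three points A, B, C in the order given.
Side lengths²: AB² = 2, AC² = 116, BC² = 106.
Since AC² = 116 ≥ 106 + 2 = 108, the angle opposite AC is not acute, so the smallest enclosing circle has AC as diameter.
Centre = midpoint of AC = (4, 3), r² = 116/4 = 29.
Centre = (4, 3).

(4, 3)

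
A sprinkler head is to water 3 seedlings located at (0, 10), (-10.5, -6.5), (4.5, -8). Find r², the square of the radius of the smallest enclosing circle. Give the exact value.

145945/1352

Call the three points A, B, C in the order given.
Side lengths²: AB² = 382.5, AC² = 344.25, BC² = 227.25.
Since AB² = 382.5 < 344.25 + 227.25 = 571.5, the triangle is acute, so the smallest enclosing circle is the circumcircle.
Circumcentre = (-119/52, -7/52), r² = 145945/1352.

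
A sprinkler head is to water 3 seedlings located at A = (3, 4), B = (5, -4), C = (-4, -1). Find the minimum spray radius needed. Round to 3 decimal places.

5.098

Side lengths²: AB² = 68, AC² = 74, BC² = 90.
Since BC² = 90 < 74 + 68 = 142, the triangle is acute, so the smallest enclosing circle is the circumcircle.
Circumcentre = (12/11, -8/11), r² = 3145/121.
r = √(3145/121) ≈ 5.098.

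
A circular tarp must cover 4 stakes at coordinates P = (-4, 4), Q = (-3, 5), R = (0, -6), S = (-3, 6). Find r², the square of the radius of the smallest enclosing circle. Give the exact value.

38.25

A smallest enclosing disk is always determined by at most three of the input points on its boundary.
The farthest pair is R–S with squared distance 153. The circle on this segment as diameter has centre (-1.5, 0) and r² = 153/4 = 38.25.
Check P: distance² to centre = 22.25 ≤ 38.25, so it lies inside.
All remaining points lie in this disk, and no smaller disk contains both endpoints, so this is the minimum enclosing circle.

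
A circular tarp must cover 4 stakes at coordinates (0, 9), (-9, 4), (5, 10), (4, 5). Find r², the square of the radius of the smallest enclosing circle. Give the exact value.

A smallest enclosing disk is always determined by at most three of the input points on its boundary.
The farthest pair is (-9, 4)–(5, 10) with squared distance 232. The circle on this segment as diameter has centre (-2, 7) and r² = 232/4 = 58.
Check (0, 9): distance² to centre = 8 ≤ 58, so it lies inside.
All remaining points lie in this disk, and no smaller disk contains both endpoints, so this is the minimum enclosing circle.

58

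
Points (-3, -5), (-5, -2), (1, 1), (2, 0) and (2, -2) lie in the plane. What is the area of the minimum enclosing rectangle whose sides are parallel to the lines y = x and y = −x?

35

In coordinates u = x + y, v = x − y the rectangle is axis-aligned; the map (x,y)→(u,v) scales areas by 2.
u-values: -8, -7, 2, 2, 0; range = 2 − (-8) = 10.
v-values: 2, -3, 0, 2, 4; range = 4 − (-3) = 7.
Area = (10 × 7) / 2 = 35.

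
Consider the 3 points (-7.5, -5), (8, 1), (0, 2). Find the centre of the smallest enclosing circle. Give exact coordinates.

(0.25, -2)

Call the three points A, B, C in the order given.
Side lengths²: AB² = 276.25, AC² = 105.25, BC² = 65.
Since AB² = 276.25 ≥ 105.25 + 65 = 170.25, the angle opposite AB is not acute, so the smallest enclosing circle has AB as diameter.
Centre = midpoint of AB = (0.25, -2), r² = 276.25/4 = 69.0625.
Centre = (0.25, -2).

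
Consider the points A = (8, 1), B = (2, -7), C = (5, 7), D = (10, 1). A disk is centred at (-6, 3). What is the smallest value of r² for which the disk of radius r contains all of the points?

260

The required radius is the distance from (-6, 3) to the farthest point.
Squared distances: 200, 164, 137, 260.
Maximum is 260, attained at D.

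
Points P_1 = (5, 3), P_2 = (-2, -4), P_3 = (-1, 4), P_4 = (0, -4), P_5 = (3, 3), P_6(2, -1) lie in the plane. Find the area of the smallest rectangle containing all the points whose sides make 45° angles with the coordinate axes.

63

In coordinates u = x + y, v = x − y the rectangle is axis-aligned; the map (x,y)→(u,v) scales areas by 2.
u-values: 8, -6, 3, -4, 6, 1; range = 8 − (-6) = 14.
v-values: 2, 2, -5, 4, 0, 3; range = 4 − (-5) = 9.
Area = (14 × 9) / 2 = 63.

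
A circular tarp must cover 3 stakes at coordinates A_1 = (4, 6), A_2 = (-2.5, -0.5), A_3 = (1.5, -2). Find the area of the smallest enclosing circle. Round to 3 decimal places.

Side lengths²: A_1A_2² = 84.5, A_1A_3² = 70.25, A_2A_3² = 18.25.
Since A_1A_2² = 84.5 < 70.25 + 18.25 = 88.5, the triangle is acute, so the smallest enclosing circle is the circumcircle.
Circumcentre = (41/44, 113/44), r² = 20513/968.
Area = π·r² = π·20513/968 ≈ 66.574.

66.574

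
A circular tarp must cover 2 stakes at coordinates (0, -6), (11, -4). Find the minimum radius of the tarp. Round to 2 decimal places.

The smallest circle enclosing two points has them as diameter endpoints.
Centre = midpoint = (5.5, -5); r² = |(0, -6)−(11, -4)|²/4 = 125/4 = 31.25.
r = √(31.25) ≈ 5.59.

5.59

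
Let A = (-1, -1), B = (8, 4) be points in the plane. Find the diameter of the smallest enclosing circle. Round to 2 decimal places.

10.30

The smallest circle enclosing two points has them as diameter endpoints.
Centre = midpoint = (3.5, 1.5); r² = |AB|²/4 = 106/4 = 26.5.
Diameter = 2r = 2√(26.5) ≈ 10.30.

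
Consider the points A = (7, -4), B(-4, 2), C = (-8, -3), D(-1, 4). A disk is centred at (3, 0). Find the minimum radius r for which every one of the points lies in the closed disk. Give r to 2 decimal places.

The required radius is the distance from (3, 0) to the farthest point.
Squared distances: 32, 53, 130, 32.
Maximum is 130, attained at C.
r = √130 ≈ 11.40.

11.40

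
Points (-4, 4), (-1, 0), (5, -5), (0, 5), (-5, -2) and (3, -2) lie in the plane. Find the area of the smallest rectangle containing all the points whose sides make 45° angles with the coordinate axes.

108

In coordinates u = x + y, v = x − y the rectangle is axis-aligned; the map (x,y)→(u,v) scales areas by 2.
u-values: 0, -1, 0, 5, -7, 1; range = 5 − (-7) = 12.
v-values: -8, -1, 10, -5, -3, 5; range = 10 − (-8) = 18.
Area = (12 × 18) / 2 = 108.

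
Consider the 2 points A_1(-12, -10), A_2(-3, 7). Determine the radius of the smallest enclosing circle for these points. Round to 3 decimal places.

9.618

The smallest circle enclosing two points has them as diameter endpoints.
Centre = midpoint = (-7.5, -1.5); r² = |A_1A_2|²/4 = 370/4 = 92.5.
r = √(92.5) ≈ 9.618.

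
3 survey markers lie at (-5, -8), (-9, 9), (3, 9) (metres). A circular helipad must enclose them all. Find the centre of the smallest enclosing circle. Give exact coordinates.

Call the three points A, B, C in the order given.
Side lengths²: AB² = 305, AC² = 353, BC² = 144.
Since AC² = 353 < 305 + 144 = 449, the triangle is acute, so the smallest enclosing circle is the circumcircle.
Circumcentre = (-3, 49/34), r² = 107665/1156.
Centre = (-3, 49/34).

(-3, 49/34)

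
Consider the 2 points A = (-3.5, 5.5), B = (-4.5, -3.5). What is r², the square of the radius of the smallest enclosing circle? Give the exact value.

20.5

The smallest circle enclosing two points has them as diameter endpoints.
Centre = midpoint = (-4, 1); r² = |AB|²/4 = 82/4 = 20.5.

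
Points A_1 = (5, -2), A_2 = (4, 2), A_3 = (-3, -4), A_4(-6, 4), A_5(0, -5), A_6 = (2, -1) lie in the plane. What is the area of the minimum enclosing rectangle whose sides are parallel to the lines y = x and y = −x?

In coordinates u = x + y, v = x − y the rectangle is axis-aligned; the map (x,y)→(u,v) scales areas by 2.
u-values: 3, 6, -7, -2, -5, 1; range = 6 − (-7) = 13.
v-values: 7, 2, 1, -10, 5, 3; range = 7 − (-10) = 17.
Area = (13 × 17) / 2 = 110.5.

110.5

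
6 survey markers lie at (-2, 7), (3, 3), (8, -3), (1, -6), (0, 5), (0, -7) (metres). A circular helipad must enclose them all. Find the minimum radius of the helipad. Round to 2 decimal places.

7.45

By Welzl's lemma the MEC is supported by two points (diametrically opposite) or three points (on a circumcircle).
The minimum enclosing circle is determined by three boundary points: (-2, 7), (8, -3), (0, -7).
Their circumcentre is (4/3, 1/3) with r² = 500/9.
The farthest remaining point (1, -6) is at distance² 362/9 ≤ 500/9.
r = √(500/9) ≈ 7.45.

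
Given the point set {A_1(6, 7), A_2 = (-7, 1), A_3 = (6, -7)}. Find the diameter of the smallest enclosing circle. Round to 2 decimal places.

Side lengths²: A_1A_2² = 205, A_1A_3² = 196, A_2A_3² = 233.
Since A_2A_3² = 233 < 205 + 196 = 401, the triangle is acute, so the smallest enclosing circle is the circumcircle.
Circumcentre = (35/26, 0), r² = 47765/676.
Diameter = 2r = 2√(47765/676) ≈ 16.81.

16.81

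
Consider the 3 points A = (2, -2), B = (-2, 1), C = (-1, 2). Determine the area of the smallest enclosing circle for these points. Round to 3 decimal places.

Side lengths²: AB² = 25, AC² = 25, BC² = 2.
Since AC² = 25 < 25 + 2 = 27, the triangle is acute, so the smallest enclosing circle is the circumcircle.
Circumcentre = (3/14, -3/14), r² = 625/98.
Area = π·r² = π·625/98 ≈ 20.036.

20.036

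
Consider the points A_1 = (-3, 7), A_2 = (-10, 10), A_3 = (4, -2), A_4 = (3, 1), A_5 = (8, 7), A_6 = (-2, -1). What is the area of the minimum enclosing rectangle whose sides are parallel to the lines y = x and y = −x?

In coordinates u = x + y, v = x − y the rectangle is axis-aligned; the map (x,y)→(u,v) scales areas by 2.
u-values: 4, 0, 2, 4, 15, -3; range = 15 − (-3) = 18.
v-values: -10, -20, 6, 2, 1, -1; range = 6 − (-20) = 26.
Area = (18 × 26) / 2 = 234.

234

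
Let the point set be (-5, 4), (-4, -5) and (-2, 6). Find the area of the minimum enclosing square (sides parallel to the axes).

The bounding box has width 3 and height 11.
An axis-aligned square enclosing the set must have side ≥ max(width, height).
So the minimum side is max(3, 11) = 11.
Area = 11² = 121.

121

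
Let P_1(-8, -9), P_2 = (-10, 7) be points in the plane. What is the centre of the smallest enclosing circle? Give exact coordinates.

The smallest circle enclosing two points has them as diameter endpoints.
Centre = midpoint = (-9, -1); r² = |P_1P_2|²/4 = 260/4 = 65.
Centre = (-9, -1).

(-9, -1)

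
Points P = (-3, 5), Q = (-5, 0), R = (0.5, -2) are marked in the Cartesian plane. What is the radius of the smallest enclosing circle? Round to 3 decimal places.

3.915

Side lengths²: PQ² = 29, PR² = 61.25, QR² = 34.25.
Since PR² = 61.25 < 34.25 + 29 = 63.25, the triangle is acute, so the smallest enclosing circle is the circumcircle.
Circumcentre = (-49/36, 13/9), r² = 19865/1296.
r = √(19865/1296) ≈ 3.915.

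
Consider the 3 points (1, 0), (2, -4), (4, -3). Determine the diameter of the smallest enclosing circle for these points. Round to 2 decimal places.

Call the three points A, B, C in the order given.
Side lengths²: AB² = 17, AC² = 18, BC² = 5.
Since AC² = 18 < 17 + 5 = 22, the triangle is acute, so the smallest enclosing circle is the circumcircle.
Circumcentre = (13/6, -11/6), r² = 85/18.
Diameter = 2r = 2√(85/18) ≈ 4.35.

4.35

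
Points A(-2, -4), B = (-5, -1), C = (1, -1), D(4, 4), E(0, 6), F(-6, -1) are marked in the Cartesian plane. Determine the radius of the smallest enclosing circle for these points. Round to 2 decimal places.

5.59

A smallest enclosing disk is always determined by at most three of the input points on its boundary.
The farthest pair is D–F with squared distance 125. The circle on this segment as diameter has centre (-1, 1.5) and r² = 125/4 = 31.25.
Check A: distance² to centre = 31.25 ≤ 31.25, so it lies inside.
All remaining points lie in this disk, and no smaller disk contains both endpoints, so this is the minimum enclosing circle.
r = √(31.25) ≈ 5.59.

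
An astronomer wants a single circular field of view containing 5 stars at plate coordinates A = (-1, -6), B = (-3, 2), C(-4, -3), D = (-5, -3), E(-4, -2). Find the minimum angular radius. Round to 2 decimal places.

The minimum enclosing circle of a finite set is fixed by two of the points (as a diameter) or three (as a circumcircle).
The farthest pair is A–B with squared distance 68. The circle on this segment as diameter has centre (-2, -2) and r² = 68/4 = 17.
Check C: distance² to centre = 5 ≤ 17, so it lies inside.
All remaining points lie in this disk, and no smaller disk contains both endpoints, so this is the minimum enclosing circle.
r = √17 ≈ 4.12.

4.12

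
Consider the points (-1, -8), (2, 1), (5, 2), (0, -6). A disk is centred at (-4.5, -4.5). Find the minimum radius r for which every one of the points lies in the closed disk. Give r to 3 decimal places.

11.511

The required radius is the distance from (-4.5, -4.5) to the farthest point.
Squared distances: 24.5, 72.5, 132.5, 22.5.
Maximum is 132.5, attained at (5, 2).
r = √(132.5) ≈ 11.511.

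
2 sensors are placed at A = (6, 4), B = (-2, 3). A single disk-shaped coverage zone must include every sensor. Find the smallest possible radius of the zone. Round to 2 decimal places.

The smallest circle enclosing two points has them as diameter endpoints.
Centre = midpoint = (2, 3.5); r² = |AB|²/4 = 65/4 = 16.25.
r = √(16.25) ≈ 4.03.

4.03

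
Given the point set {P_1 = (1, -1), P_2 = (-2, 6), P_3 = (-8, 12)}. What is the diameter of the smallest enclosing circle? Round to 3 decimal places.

Side lengths²: P_1P_2² = 58, P_1P_3² = 250, P_2P_3² = 72.
Since P_1P_3² = 250 ≥ 72 + 58 = 130, the angle opposite P_1P_3 is not acute, so the smallest enclosing circle has P_1P_3 as diameter.
Centre = midpoint of P_1P_3 = (-3.5, 5.5), r² = 250/4 = 62.5.
Diameter = 2r = 2√(62.5) ≈ 15.811.

15.811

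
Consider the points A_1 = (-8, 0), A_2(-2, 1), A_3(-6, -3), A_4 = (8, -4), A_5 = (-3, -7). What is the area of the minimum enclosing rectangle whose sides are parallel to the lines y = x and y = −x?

140

In coordinates u = x + y, v = x − y the rectangle is axis-aligned; the map (x,y)→(u,v) scales areas by 2.
u-values: -8, -1, -9, 4, -10; range = 4 − (-10) = 14.
v-values: -8, -3, -3, 12, 4; range = 12 − (-8) = 20.
Area = (14 × 20) / 2 = 140.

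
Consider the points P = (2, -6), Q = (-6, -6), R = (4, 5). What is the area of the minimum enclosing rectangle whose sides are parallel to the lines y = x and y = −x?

94.5

In coordinates u = x + y, v = x − y the rectangle is axis-aligned; the map (x,y)→(u,v) scales areas by 2.
u-values: -4, -12, 9; range = 9 − (-12) = 21.
v-values: 8, 0, -1; range = 8 − (-1) = 9.
Area = (21 × 9) / 2 = 94.5.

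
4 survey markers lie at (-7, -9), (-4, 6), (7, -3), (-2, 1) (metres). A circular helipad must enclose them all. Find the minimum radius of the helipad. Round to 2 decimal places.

A smallest enclosing disk is always determined by at most three of the input points on its boundary.
The minimum enclosing circle is determined by three boundary points: (-7, -9), (-4, 6), (7, -3).
Their circumcentre is (-1.59375, -2.28125) with r² = 74.369140625.
The farthest remaining point (-2, 1) is at distance² 10.931640625 ≤ 74.369140625.
r = √(74.369140625) ≈ 8.62.

8.62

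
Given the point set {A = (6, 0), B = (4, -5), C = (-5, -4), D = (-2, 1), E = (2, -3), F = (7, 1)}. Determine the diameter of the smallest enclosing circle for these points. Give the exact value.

13

The minimum enclosing circle of a finite set is fixed by two of the points (as a diameter) or three (as a circumcircle).
The farthest pair is C–F with squared distance 169. The circle on this segment as diameter has centre (1, -1.5) and r² = 169/4 = 42.25.
Check A: distance² to centre = 27.25 ≤ 42.25, so it lies inside.
All remaining points lie in this disk, and no smaller disk contains both endpoints, so this is the minimum enclosing circle.
Diameter = 2r = 2√(42.25) = 13.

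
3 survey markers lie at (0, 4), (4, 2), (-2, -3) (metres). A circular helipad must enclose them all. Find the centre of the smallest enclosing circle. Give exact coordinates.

Call the three points A, B, C in the order given.
Side lengths²: AB² = 20, AC² = 53, BC² = 61.
Since BC² = 61 < 53 + 20 = 73, the triangle is acute, so the smallest enclosing circle is the circumcircle.
Circumcentre = (0.53125, 0.0625), r² = 15.7861328125.
Centre = (0.53125, 0.0625).

(0.53125, 0.0625)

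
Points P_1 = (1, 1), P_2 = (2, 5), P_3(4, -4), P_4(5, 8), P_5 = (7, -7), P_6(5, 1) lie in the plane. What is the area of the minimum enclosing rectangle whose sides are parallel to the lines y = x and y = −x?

110.5

In coordinates u = x + y, v = x − y the rectangle is axis-aligned; the map (x,y)→(u,v) scales areas by 2.
u-values: 2, 7, 0, 13, 0, 6; range = 13 − 0 = 13.
v-values: 0, -3, 8, -3, 14, 4; range = 14 − (-3) = 17.
Area = (13 × 17) / 2 = 110.5.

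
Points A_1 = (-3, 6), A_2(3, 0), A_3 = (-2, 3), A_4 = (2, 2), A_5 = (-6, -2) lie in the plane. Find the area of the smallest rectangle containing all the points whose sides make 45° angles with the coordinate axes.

72

In coordinates u = x + y, v = x − y the rectangle is axis-aligned; the map (x,y)→(u,v) scales areas by 2.
u-values: 3, 3, 1, 4, -8; range = 4 − (-8) = 12.
v-values: -9, 3, -5, 0, -4; range = 3 − (-9) = 12.
Area = (12 × 12) / 2 = 72.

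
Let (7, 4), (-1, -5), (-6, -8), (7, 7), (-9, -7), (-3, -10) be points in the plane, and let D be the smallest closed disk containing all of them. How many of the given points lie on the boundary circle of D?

A smallest enclosing disk is always determined by at most three of the input points on its boundary.
The farthest pair is (7, 7)–(-9, -7) with squared distance 452. The circle on this segment as diameter has centre (-1, 0) and r² = 452/4 = 113.
Check (7, 4): distance² to centre = 80 ≤ 113, so it lies inside.
All remaining points lie in this disk, and no smaller disk contains both endpoints, so this is the minimum enclosing circle.
The points at distance exactly r from the centre are (7, 7), (-9, -7) — 2 points.

2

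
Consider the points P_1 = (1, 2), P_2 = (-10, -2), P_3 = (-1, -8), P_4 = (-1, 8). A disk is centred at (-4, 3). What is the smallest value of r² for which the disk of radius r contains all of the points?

The required radius is the distance from (-4, 3) to the farthest point.
Squared distances: 26, 61, 130, 34.
Maximum is 130, attained at P_3.

130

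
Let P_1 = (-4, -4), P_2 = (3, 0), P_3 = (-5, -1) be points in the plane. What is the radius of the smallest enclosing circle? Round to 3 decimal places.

Side lengths²: P_1P_2² = 65, P_1P_3² = 10, P_2P_3² = 65.
Since P_2P_3² = 65 < 65 + 10 = 75, the triangle is acute, so the smallest enclosing circle is the circumcircle.
Circumcentre = (-0.9, -1.3), r² = 16.9.
r = √(16.9) ≈ 4.111.

4.111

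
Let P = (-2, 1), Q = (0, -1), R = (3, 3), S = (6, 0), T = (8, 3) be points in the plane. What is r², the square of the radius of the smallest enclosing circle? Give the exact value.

By Welzl's lemma the MEC is supported by two points (diametrically opposite) or three points (on a circumcircle).
The farthest pair is P–T with squared distance 104. The circle on this segment as diameter has centre (3, 2) and r² = 104/4 = 26.
Check Q: distance² to centre = 18 ≤ 26, so it lies inside.
All remaining points lie in this disk, and no smaller disk contains both endpoints, so this is the minimum enclosing circle.

26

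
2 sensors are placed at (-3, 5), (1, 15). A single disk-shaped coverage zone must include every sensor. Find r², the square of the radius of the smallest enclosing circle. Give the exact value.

The smallest circle enclosing two points has them as diameter endpoints.
Centre = midpoint = (-1, 10); r² = |(-3, 5)−(1, 15)|²/4 = 116/4 = 29.

29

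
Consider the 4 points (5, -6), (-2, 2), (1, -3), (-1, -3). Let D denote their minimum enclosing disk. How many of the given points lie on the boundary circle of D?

A smallest enclosing disk is always determined by at most three of the input points on its boundary.
The farthest pair is (5, -6)–(-2, 2) with squared distance 113. The circle on this segment as diameter has centre (1.5, -2) and r² = 113/4 = 28.25.
Check (1, -3): distance² to centre = 1.25 ≤ 28.25, so it lies inside.
All remaining points lie in this disk, and no smaller disk contains both endpoints, so this is the minimum enclosing circle.
The points at distance exactly r from the centre are (5, -6), (-2, 2) — 2 points.

2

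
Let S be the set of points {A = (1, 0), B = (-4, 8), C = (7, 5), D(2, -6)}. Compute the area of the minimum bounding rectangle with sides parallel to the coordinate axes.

154

x ranges over [-4, 7], width 11.
y ranges over [-6, 8], height 14.
Area = 11 × 14 = 154.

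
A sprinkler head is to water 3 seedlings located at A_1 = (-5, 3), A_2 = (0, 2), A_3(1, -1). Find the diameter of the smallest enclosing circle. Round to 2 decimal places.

Side lengths²: A_1A_2² = 26, A_1A_3² = 52, A_2A_3² = 10.
Since A_1A_3² = 52 ≥ 26 + 10 = 36, the angle opposite A_1A_3 is not acute, so the smallest enclosing circle has A_1A_3 as diameter.
Centre = midpoint of A_1A_3 = (-2, 1), r² = 52/4 = 13.
Diameter = 2r = 2√13 ≈ 7.21.

7.21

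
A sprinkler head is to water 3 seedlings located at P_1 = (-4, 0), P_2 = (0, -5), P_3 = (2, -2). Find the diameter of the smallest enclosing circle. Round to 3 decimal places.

Side lengths²: P_1P_2² = 41, P_1P_3² = 40, P_2P_3² = 13.
Since P_1P_2² = 41 < 40 + 13 = 53, the triangle is acute, so the smallest enclosing circle is the circumcircle.
Circumcentre = (-29/22, -43/22), r² = 2665/242.
Diameter = 2r = 2√(2665/242) ≈ 6.637.

6.637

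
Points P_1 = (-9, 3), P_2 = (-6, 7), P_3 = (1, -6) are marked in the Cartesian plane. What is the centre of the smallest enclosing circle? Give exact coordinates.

(-2.5, 0.5)

Side lengths²: P_1P_2² = 25, P_1P_3² = 181, P_2P_3² = 218.
Since P_2P_3² = 218 ≥ 181 + 25 = 206, the angle opposite P_2P_3 is not acute, so the smallest enclosing circle has P_2P_3 as diameter.
Centre = midpoint of P_2P_3 = (-2.5, 0.5), r² = 218/4 = 54.5.
Centre = (-2.5, 0.5).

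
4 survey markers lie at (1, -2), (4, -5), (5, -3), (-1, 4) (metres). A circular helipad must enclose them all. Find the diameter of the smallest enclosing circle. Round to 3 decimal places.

10.296

The minimum enclosing circle of a finite set is fixed by two of the points (as a diameter) or three (as a circumcircle).
The farthest pair is (4, -5)–(-1, 4) with squared distance 106. The circle on this segment as diameter has centre (1.5, -0.5) and r² = 106/4 = 26.5.
Check (1, -2): distance² to centre = 2.5 ≤ 26.5, so it lies inside.
All remaining points lie in this disk, and no smaller disk contains both endpoints, so this is the minimum enclosing circle.
Diameter = 2r = 2√(26.5) ≈ 10.296.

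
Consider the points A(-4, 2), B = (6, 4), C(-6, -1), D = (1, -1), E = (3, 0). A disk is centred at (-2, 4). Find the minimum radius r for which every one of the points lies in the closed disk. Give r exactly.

The required radius is the distance from (-2, 4) to the farthest point.
Squared distances: 8, 64, 41, 34, 41.
Maximum is 64, attained at B.
r = √64 = 8.

8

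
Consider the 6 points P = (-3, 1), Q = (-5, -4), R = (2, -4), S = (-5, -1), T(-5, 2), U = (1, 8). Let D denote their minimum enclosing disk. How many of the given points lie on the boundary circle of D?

3

By Welzl's lemma the MEC is supported by two points (diametrically opposite) or three points (on a circumcircle).
The minimum enclosing circle is determined by three boundary points: Q, R, U.
Their circumcentre is (-1.5, 1.75) with r² = 45.3125.
The farthest remaining point S is at distance² 19.8125 ≤ 45.3125.
The points at distance exactly r from the centre are Q, R, U — 3 points.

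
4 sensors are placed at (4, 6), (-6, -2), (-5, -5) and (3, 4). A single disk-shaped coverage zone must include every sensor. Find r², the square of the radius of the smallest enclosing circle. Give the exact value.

A smallest enclosing disk is always determined by at most three of the input points on its boundary.
The farthest pair is (4, 6)–(-5, -5) with squared distance 202. The circle on this segment as diameter has centre (-0.5, 0.5) and r² = 202/4 = 50.5.
Check (-6, -2): distance² to centre = 36.5 ≤ 50.5, so it lies inside.
All remaining points lie in this disk, and no smaller disk contains both endpoints, so this is the minimum enclosing circle.

50.5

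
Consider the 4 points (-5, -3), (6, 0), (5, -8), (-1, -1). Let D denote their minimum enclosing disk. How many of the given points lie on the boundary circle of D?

A smallest enclosing disk is always determined by at most three of the input points on its boundary.
The minimum enclosing circle is determined by three boundary points: (-5, -3), (6, 0), (5, -8).
Their circumcentre is (35/34, -117/34) with r² = 21125/578.
The farthest remaining point (-1, -1) is at distance² 5825/578 ≤ 21125/578.
The points at distance exactly r from the centre are (-5, -3), (6, 0), (5, -8) — 3 points.

3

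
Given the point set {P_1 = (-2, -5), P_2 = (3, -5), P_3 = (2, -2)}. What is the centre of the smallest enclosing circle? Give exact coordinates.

Side lengths²: P_1P_2² = 25, P_1P_3² = 25, P_2P_3² = 10.
Since P_1P_3² = 25 < 25 + 10 = 35, the triangle is acute, so the smallest enclosing circle is the circumcircle.
Circumcentre = (0.5, -25/6), r² = 125/18.
Centre = (0.5, -25/6).

(0.5, -25/6)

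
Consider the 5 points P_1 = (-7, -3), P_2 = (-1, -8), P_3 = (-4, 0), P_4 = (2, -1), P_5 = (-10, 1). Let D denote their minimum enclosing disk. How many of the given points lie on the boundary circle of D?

The minimum enclosing circle of a finite set is fixed by two of the points (as a diameter) or three (as a circumcircle).
The minimum enclosing circle is determined by three boundary points: P_2, P_4, P_5.
Their circumcentre is (-4.4, -2.4) with r² = 42.92.
The farthest remaining point P_1 is at distance² 7.12 ≤ 42.92.
The points at distance exactly r from the centre are P_2, P_4, P_5 — 3 points.

3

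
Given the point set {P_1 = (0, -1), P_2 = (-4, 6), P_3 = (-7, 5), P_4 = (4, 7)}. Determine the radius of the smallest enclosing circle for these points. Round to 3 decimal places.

5.762

The minimum enclosing circle is determined by three boundary points: P_1, P_3, P_4.
Their circumcentre is (-1.25, 4.625) with r² = 33.203125.
The farthest remaining point P_2 is at distance² 9.453125 ≤ 33.203125.
r = √(33.203125) ≈ 5.762.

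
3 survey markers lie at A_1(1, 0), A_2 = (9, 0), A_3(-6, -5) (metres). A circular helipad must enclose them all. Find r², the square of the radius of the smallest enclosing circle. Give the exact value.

Side lengths²: A_1A_2² = 64, A_1A_3² = 74, A_2A_3² = 250.
Since A_2A_3² = 250 ≥ 74 + 64 = 138, the angle opposite A_2A_3 is not acute, so the smallest enclosing circle has A_2A_3 as diameter.
Centre = midpoint of A_2A_3 = (1.5, -2.5), r² = 250/4 = 62.5.

62.5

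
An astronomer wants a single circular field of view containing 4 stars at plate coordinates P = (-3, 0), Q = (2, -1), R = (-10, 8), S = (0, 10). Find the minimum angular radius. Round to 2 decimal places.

The minimum enclosing circle of a finite set is fixed by two of the points (as a diameter) or three (as a circumcircle).
The minimum enclosing circle is determined by three boundary points: Q, R, S.
Their circumcentre is (-149/38, 137/38) with r² = 40625/722.
The farthest remaining point P is at distance² 9997/722 ≤ 40625/722.
r = √(40625/722) ≈ 7.50.

7.50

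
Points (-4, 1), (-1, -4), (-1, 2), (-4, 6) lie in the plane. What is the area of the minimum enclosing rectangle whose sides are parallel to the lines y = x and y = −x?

In coordinates u = x + y, v = x − y the rectangle is axis-aligned; the map (x,y)→(u,v) scales areas by 2.
u-values: -3, -5, 1, 2; range = 2 − (-5) = 7.
v-values: -5, 3, -3, -10; range = 3 − (-10) = 13.
Area = (7 × 13) / 2 = 45.5.

45.5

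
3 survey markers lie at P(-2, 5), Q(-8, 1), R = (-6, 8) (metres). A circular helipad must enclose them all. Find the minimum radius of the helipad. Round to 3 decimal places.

3.860

Side lengths²: PQ² = 52, PR² = 25, QR² = 53.
Since QR² = 53 < 52 + 25 = 77, the triangle is acute, so the smallest enclosing circle is the circumcircle.
Circumcentre = (-98/17, 141/34), r² = 17225/1156.
r = √(17225/1156) ≈ 3.860.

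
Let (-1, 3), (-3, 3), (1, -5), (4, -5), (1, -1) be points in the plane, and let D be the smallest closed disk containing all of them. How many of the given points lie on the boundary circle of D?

2

The minimum enclosing circle of a finite set is fixed by two of the points (as a diameter) or three (as a circumcircle).
The farthest pair is (-3, 3)–(4, -5) with squared distance 113. The circle on this segment as diameter has centre (0.5, -1) and r² = 113/4 = 28.25.
Check (-1, 3): distance² to centre = 18.25 ≤ 28.25, so it lies inside.
All remaining points lie in this disk, and no smaller disk contains both endpoints, so this is the minimum enclosing circle.
The points at distance exactly r from the centre are (-3, 3), (4, -5) — 2 points.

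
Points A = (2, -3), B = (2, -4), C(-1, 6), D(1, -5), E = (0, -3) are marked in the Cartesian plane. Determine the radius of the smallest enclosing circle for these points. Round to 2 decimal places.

5.59

The minimum enclosing circle of a finite set is fixed by two of the points (as a diameter) or three (as a circumcircle).
The farthest pair is C–D with squared distance 125. The circle on this segment as diameter has centre (0, 0.5) and r² = 125/4 = 31.25.
Check A: distance² to centre = 16.25 ≤ 31.25, so it lies inside.
All remaining points lie in this disk, and no smaller disk contains both endpoints, so this is the minimum enclosing circle.
r = √(31.25) ≈ 5.59.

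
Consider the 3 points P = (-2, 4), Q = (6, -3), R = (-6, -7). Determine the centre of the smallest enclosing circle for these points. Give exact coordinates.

Side lengths²: PQ² = 113, PR² = 137, QR² = 160.
Since QR² = 160 < 137 + 113 = 250, the triangle is acute, so the smallest enclosing circle is the circumcircle.
Circumcentre = (-45/58, -155/58), r² = 77405/1682.
Centre = (-45/58, -155/58).

(-45/58, -155/58)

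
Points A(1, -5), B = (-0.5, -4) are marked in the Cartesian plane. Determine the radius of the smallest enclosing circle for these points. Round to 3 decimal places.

0.901

The smallest circle enclosing two points has them as diameter endpoints.
Centre = midpoint = (0.25, -4.5); r² = |AB|²/4 = 3.25/4 = 0.8125.
r = √(0.8125) ≈ 0.901.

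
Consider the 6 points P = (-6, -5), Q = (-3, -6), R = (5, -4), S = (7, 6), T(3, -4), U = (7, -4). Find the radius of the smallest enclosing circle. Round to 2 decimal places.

8.51

The farthest pair is P–S with squared distance 290. The circle on this segment as diameter has centre (0.5, 0.5) and r² = 290/4 = 72.5.
Check Q: distance² to centre = 54.5 ≤ 72.5, so it lies inside.
All remaining points lie in this disk, and no smaller disk contains both endpoints, so this is the minimum enclosing circle.
r = √(72.5) ≈ 8.51.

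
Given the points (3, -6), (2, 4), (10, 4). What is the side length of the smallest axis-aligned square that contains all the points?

10

The bounding box has width 8 and height 10.
An axis-aligned square enclosing the set must have side ≥ max(width, height).
So the minimum side is max(8, 10) = 10.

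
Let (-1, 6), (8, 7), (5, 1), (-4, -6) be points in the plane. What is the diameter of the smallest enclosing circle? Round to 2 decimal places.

The minimum enclosing circle of a finite set is fixed by two of the points (as a diameter) or three (as a circumcircle).
The farthest pair is (8, 7)–(-4, -6) with squared distance 313. The circle on this segment as diameter has centre (2, 0.5) and r² = 313/4 = 78.25.
Check (-1, 6): distance² to centre = 39.25 ≤ 78.25, so it lies inside.
All remaining points lie in this disk, and no smaller disk contains both endpoints, so this is the minimum enclosing circle.
Diameter = 2r = 2√(78.25) ≈ 17.69.

17.69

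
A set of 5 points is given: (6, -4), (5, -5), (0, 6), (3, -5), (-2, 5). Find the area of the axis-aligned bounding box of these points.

x ranges over [-2, 6], width 8.
y ranges over [-5, 6], height 11.
Area = 8 × 11 = 88.

88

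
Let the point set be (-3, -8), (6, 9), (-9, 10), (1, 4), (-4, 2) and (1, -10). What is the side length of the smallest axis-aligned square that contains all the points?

20

The bounding box has width 15 and height 20.
An axis-aligned square enclosing the set must have side ≥ max(width, height).
So the minimum side is max(15, 20) = 20.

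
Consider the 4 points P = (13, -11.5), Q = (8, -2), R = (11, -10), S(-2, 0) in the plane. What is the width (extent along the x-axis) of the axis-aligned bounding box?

max x = 13, min x = -2, so width = 15.

15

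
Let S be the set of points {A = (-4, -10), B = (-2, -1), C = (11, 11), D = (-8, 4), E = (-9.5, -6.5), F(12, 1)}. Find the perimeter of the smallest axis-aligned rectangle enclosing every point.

85

Width = max x − min x = 12 − (-9.5) = 21.5.
Height = max y − min y = 11 − (-10) = 21.
Perimeter = 2(21.5 + 21) = 85.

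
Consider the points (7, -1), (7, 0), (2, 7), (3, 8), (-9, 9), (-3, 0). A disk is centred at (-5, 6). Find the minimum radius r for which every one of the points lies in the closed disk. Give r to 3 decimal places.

13.892

The required radius is the distance from (-5, 6) to the farthest point.
Squared distances: 193, 180, 50, 68, 25, 40.
Maximum is 193, attained at (7, -1).
r = √193 ≈ 13.892.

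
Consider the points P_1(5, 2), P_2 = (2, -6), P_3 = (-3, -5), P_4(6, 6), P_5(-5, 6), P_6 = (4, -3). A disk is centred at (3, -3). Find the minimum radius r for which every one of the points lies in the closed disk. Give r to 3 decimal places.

The required radius is the distance from (3, -3) to the farthest point.
Squared distances: 29, 10, 40, 90, 145, 1.
Maximum is 145, attained at P_5.
r = √145 ≈ 12.042.

12.042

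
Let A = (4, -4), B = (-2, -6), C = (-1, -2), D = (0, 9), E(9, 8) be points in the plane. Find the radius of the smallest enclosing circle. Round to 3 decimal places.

8.902

By Welzl's lemma the MEC is supported by two points (diametrically opposite) or three points (on a circumcircle).
The farthest pair is B–E with squared distance 317. The circle on this segment as diameter has centre (3.5, 1) and r² = 317/4 = 79.25.
Check A: distance² to centre = 25.25 ≤ 79.25, so it lies inside.
All remaining points lie in this disk, and no smaller disk contains both endpoints, so this is the minimum enclosing circle.
r = √(79.25) ≈ 8.902.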